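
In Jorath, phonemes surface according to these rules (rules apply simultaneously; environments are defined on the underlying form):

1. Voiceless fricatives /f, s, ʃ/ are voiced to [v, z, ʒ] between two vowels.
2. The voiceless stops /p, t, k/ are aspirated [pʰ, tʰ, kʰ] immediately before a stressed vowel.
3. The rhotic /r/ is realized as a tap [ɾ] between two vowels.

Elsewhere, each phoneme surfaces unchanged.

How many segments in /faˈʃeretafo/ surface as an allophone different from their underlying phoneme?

Segments that undergo a rule: /ʃ/ → [ʒ] (rule 1); /r/ → [ɾ] (rule 3); /f/ → [v] (rule 1).
All other segments surface unchanged.

3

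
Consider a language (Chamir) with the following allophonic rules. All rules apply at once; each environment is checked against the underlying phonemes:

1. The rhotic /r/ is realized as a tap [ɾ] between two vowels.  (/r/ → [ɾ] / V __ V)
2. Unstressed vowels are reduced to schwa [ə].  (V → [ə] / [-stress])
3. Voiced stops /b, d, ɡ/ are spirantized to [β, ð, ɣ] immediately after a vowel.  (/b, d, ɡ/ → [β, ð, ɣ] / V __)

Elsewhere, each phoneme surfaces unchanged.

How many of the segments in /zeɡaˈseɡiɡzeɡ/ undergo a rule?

8

Segments that undergo a rule: /e/ → [ə] (rule 2); /ɡ/ → [ɣ] (rule 3); /a/ → [ə] (rule 2); /ɡ/ → [ɣ] (rule 3); /i/ → [ə] (rule 2); /ɡ/ → [ɣ] (rule 3); /e/ → [ə] (rule 2); /ɡ/ → [ɣ] (rule 3).
All other segments surface unchanged.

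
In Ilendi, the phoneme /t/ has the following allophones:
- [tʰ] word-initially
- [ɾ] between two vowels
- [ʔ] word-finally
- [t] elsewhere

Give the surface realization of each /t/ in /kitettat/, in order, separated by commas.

Occurrence 1 (position 3): between two vowels → [ɾ].
Occurrence 2 (position 5): no conditioning environment matches → elsewhere allophone [t].
Occurrence 3 (position 6): no conditioning environment matches → elsewhere allophone [t].
Occurrence 4 (position 8): word-finally → [ʔ].

[ɾ], [t], [t], [ʔ]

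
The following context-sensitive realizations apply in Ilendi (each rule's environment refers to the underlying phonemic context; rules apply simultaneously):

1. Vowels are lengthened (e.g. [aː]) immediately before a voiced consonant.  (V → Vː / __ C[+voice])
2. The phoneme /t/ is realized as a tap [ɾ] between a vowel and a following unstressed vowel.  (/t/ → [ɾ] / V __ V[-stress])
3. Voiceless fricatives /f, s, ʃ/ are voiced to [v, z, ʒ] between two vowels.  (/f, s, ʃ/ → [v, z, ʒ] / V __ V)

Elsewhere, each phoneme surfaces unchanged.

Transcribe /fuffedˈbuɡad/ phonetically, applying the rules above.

[fuffeːdˈbuːɡaːd]

/f/ — word-initial; rule 3 does not apply here → [f].
/u/ — between /f/ and /f/; rule 1 does not apply here → [u].
/f/ (between /u/ and /f/) is in the target of rule 3 but the environment (between two vowels) is not met → [f].
/f/ — between /f/ and /e/; rule 3 does not apply here → [f].
/e/ (between /f/ and /d/): before a voiced consonant, so rule 1 applies → [eː].
/d/ (between /e/ and /b/): no rule targets it → [d].
/b/ (between /d/ and /u/) is unaffected → [b].
/u/ (between /b/ and /ɡ/) occurs before a voiced consonant → [uː] by rule 1.
/ɡ/ stays [ɡ].
Rule 1 applies to /a/ (between /ɡ/ and /d/: before a voiced consonant) → [aː].
/d/ — not in any rule's target class → [d].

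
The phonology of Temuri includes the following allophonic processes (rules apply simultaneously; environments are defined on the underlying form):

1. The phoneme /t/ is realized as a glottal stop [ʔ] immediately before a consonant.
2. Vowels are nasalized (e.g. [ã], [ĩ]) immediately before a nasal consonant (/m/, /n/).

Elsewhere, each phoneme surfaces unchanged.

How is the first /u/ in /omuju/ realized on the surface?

[u]

/u/ (between /m/ and /j/) fails the environment for rule 2, so it stays [u].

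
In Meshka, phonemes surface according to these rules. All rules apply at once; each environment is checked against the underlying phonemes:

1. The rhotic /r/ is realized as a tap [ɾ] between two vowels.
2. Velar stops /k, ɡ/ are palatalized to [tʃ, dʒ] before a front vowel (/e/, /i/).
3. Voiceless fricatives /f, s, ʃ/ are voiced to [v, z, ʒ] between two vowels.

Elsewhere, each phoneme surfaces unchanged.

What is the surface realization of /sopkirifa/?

[soptʃiɾiva]

/s/ (word-initial) fails the environment for rule 3, so it stays [s].
/o/ (between /s/ and /p/) is unaffected → [o].
/p/ (between /o/ and /k/) is unaffected → [p].
/k/ (between /p/ and /i/) occurs before a front vowel → [tʃ] by rule 2.
/i/ (between /k/ and /r/) is unaffected → [i].
Rule 1 applies to /r/ (between /i/ and /i/: between two vowels) → [ɾ].
/i/ — not in any rule's target class → [i].
/f/ (between /i/ and /a/) occurs between two vowels → [v] by rule 3.
/a/ stays [a].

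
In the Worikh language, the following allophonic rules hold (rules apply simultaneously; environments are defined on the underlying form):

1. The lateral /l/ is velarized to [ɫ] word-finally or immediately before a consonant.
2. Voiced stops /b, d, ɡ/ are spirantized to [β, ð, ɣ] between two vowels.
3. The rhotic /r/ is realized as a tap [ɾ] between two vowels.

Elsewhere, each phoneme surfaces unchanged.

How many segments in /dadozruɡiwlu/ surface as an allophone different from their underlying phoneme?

Segments that undergo a rule: /d/ → [ð] (rule 2); /ɡ/ → [ɣ] (rule 2).
All other segments surface unchanged.

2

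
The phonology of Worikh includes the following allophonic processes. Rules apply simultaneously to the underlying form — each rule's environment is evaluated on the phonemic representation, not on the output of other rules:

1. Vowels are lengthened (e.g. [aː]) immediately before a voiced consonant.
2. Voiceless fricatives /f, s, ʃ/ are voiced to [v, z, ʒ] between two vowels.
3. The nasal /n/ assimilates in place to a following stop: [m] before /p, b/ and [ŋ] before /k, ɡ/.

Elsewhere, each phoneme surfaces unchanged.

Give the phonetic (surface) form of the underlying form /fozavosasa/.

/f/ (word-initial): rule 2 targets it, but not between two vowels → unchanged [f].
/o/ — between /f/ and /z/, before a voiced consonant — surfaces as [oː] (rule 1).
/a/ (between /z/ and /v/) occurs before a voiced consonant → [aː] by rule 1.
/o/ (between /v/ and /s/) fails the environment for rule 1, so it stays [o].
Rule 2 applies to /s/ (between /o/ and /a/: between two vowels) → [z].
/a/ — between /s/ and /s/; rule 1 does not apply here → [a].
/s/ meets the environment for rule 2 (between two vowels) → [z].
/a/ — word-final; rule 1 does not apply here → [a].

[foːzaːvozaza]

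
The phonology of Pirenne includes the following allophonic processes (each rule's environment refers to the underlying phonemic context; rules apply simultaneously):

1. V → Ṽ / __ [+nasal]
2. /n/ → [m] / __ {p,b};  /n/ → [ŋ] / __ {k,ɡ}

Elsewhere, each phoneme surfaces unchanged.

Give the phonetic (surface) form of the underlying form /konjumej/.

/o/ — between /k/ and /n/, before a nasal consonant — surfaces as [õ] (rule 1).
/n/ — between /o/ and /j/; rule 2 does not apply here → [n].
Rule 1 applies to /u/ (between /j/ and /m/: before a nasal consonant) → [ũ].
/e/ (between /m/ and /j/): rule 1 targets it, but not before a nasal consonant → unchanged [e].

[kõnjũmej]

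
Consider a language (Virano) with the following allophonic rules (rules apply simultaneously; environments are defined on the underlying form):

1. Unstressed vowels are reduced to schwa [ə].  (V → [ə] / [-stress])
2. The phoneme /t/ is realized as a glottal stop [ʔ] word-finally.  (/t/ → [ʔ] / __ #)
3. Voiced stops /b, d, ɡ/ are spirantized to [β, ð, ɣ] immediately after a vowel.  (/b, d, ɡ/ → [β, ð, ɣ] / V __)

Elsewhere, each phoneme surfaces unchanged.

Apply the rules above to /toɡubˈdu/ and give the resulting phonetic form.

/t/ (word-initial) is in the target of rule 2 but the environment (word-finally) is not met → [t].
/o/ — between /t/ and /ɡ/, in an unstressed syllable — surfaces as [ə] (rule 1).
/ɡ/ meets the environment for rule 3 (immediately after a vowel) → [ɣ].
Rule 1 applies to /u/ (between /ɡ/ and /b/: in an unstressed syllable) → [ə].
/b/ meets the environment for rule 3 (immediately after a vowel) → [β].
/d/ (between /b/ and /u/): rule 3 targets it, but not immediately after a vowel → unchanged [d].
/u/ (word-final): rule 1 targets it, but not in an unstressed syllable → unchanged [u].

[təɣəβˈdu]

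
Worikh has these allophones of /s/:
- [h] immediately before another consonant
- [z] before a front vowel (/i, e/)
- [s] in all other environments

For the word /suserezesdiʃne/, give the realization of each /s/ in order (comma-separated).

[s], [z], [h]

Occurrence 1 (position 1): no conditioning environment matches → elsewhere allophone [s].
Occurrence 2 (position 3): before a front vowel (/i, e/) → [z].
Occurrence 3 (position 9): immediately before another consonant → [h].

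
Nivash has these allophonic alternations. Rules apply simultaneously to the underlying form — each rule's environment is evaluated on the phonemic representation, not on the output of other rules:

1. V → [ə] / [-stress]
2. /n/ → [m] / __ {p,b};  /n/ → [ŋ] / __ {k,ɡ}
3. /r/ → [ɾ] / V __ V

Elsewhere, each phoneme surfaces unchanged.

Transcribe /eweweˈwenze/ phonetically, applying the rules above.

[əwəwəˈwenzə]

/e/ (word-initial): in an unstressed syllable, so rule 1 applies → [ə].
/w/ — not in any rule's target class → [w].
/e/ (between /w/ and /w/): in an unstressed syllable, so rule 1 applies → [ə].
/w/ stays [w].
/e/ (between /w/ and /w/): in an unstressed syllable, so rule 1 applies → [ə].
/w/ stays [w].
/e/ (between /w/ and /n/) fails the environment for rule 1, so it stays [e].
/n/ — between /e/ and /z/; rule 2 does not apply here → [n].
/z/ — not in any rule's target class → [z].
/e/ (word-final): in an unstressed syllable, so rule 1 applies → [ə].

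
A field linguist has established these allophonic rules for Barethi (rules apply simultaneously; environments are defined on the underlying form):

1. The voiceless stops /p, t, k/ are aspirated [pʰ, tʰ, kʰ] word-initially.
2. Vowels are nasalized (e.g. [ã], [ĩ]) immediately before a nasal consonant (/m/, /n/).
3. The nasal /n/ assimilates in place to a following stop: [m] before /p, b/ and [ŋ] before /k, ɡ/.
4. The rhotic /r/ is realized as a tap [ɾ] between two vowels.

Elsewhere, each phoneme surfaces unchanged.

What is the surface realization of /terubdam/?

[tʰeɾubdãm]

/t/ meets the environment for rule 1 (word-initially) → [tʰ].
/e/ (between /t/ and /r/): rule 2 targets it, but not before a nasal consonant → unchanged [e].
/r/ meets the environment for rule 4 (between two vowels) → [ɾ].
/u/ (between /r/ and /b/) fails the environment for rule 2, so it stays [u].
/b/ (between /u/ and /d/) is unaffected → [b].
/d/ — not in any rule's target class → [d].
Rule 2 applies to /a/ (between /d/ and /m/: before a nasal consonant) → [ã].
/m/ (word-final): no rule targets it → [m].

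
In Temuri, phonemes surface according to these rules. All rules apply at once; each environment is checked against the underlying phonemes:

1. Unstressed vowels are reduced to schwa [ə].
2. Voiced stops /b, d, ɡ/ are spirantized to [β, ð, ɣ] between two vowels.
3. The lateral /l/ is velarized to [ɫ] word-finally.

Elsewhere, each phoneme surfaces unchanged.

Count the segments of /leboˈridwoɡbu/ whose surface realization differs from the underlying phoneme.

Segments that undergo a rule: /e/ → [ə] (rule 1); /b/ → [β] (rule 2); /o/ → [ə] (rule 1); /o/ → [ə] (rule 1); /u/ → [ə] (rule 1).
All other segments surface unchanged.

5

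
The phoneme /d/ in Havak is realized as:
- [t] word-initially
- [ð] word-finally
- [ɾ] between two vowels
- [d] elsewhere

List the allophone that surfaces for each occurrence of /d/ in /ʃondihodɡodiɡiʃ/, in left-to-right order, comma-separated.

Occurrence 1 (position 4): no conditioning environment matches → elsewhere allophone [d].
Occurrence 2 (position 8): no conditioning environment matches → elsewhere allophone [d].
Occurrence 3 (position 11): between two vowels → [ɾ].

[d], [d], [ɾ]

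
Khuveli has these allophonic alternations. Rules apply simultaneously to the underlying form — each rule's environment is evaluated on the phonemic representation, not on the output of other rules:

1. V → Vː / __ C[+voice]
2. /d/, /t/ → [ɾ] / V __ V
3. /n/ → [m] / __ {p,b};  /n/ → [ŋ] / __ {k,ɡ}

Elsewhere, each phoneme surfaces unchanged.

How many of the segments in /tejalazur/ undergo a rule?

Segments that undergo a rule: /e/ → [eː] (rule 1); /a/ → [aː] (rule 1); /a/ → [aː] (rule 1); /u/ → [uː] (rule 1).
All other segments surface unchanged.

4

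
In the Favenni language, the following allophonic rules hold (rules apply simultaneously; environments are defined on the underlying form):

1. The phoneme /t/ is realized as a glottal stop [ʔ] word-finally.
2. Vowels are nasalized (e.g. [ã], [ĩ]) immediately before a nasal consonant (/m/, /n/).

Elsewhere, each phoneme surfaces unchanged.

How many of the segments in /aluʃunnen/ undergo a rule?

2

Segments that undergo a rule: /u/ → [ũ] (rule 2); /e/ → [ẽ] (rule 2).
All other segments surface unchanged.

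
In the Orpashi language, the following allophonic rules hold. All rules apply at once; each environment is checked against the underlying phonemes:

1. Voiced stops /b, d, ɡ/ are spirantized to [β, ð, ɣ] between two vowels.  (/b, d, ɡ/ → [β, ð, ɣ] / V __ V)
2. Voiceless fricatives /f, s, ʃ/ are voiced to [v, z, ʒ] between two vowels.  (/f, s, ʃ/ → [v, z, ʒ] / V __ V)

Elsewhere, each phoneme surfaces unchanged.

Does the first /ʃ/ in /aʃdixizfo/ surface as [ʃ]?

/ʃ/ (between /a/ and /d/) fails the environment for rule 2, so it stays [ʃ].
The actual realization is [ʃ], which matches [ʃ].

Yes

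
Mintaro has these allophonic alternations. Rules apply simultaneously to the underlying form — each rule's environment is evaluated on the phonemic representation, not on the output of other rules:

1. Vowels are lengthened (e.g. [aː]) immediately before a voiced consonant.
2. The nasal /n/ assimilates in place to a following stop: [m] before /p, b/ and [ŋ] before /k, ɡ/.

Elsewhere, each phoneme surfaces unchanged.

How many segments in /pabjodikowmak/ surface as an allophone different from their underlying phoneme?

3

Segments that undergo a rule: /a/ → [aː] (rule 1); /o/ → [oː] (rule 1); /o/ → [oː] (rule 1).
All other segments surface unchanged.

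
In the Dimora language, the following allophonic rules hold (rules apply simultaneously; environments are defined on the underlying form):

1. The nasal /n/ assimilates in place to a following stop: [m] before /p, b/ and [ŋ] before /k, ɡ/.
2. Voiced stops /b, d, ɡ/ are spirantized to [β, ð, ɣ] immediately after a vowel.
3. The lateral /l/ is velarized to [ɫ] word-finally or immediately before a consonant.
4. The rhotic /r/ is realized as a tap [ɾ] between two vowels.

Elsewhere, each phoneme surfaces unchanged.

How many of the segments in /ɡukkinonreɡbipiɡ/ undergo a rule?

2

Segments that undergo a rule: /ɡ/ → [ɣ] (rule 2); /ɡ/ → [ɣ] (rule 2).
All other segments surface unchanged.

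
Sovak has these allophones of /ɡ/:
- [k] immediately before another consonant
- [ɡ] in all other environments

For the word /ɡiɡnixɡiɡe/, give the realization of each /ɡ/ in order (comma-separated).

Occurrence 1 (position 1): no conditioning environment matches → elsewhere allophone [ɡ].
Occurrence 2 (position 3): immediately before another consonant → [k].
Occurrence 3 (position 7): no conditioning environment matches → elsewhere allophone [ɡ].
Occurrence 4 (position 9): no conditioning environment matches → elsewhere allophone [ɡ].

[ɡ], [k], [ɡ], [ɡ]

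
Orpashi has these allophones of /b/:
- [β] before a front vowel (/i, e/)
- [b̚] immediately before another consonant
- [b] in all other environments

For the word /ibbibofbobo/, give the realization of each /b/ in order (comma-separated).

Occurrence 1 (position 2): immediately before another consonant → [b̚].
Occurrence 2 (position 3): before a front vowel (/i, e/) → [β].
Occurrence 3 (position 5): no conditioning environment matches → elsewhere allophone [b].
Occurrence 4 (position 8): no conditioning environment matches → elsewhere allophone [b].
Occurrence 5 (position 10): no conditioning environment matches → elsewhere allophone [b].

[b̚], [β], [b], [b], [b]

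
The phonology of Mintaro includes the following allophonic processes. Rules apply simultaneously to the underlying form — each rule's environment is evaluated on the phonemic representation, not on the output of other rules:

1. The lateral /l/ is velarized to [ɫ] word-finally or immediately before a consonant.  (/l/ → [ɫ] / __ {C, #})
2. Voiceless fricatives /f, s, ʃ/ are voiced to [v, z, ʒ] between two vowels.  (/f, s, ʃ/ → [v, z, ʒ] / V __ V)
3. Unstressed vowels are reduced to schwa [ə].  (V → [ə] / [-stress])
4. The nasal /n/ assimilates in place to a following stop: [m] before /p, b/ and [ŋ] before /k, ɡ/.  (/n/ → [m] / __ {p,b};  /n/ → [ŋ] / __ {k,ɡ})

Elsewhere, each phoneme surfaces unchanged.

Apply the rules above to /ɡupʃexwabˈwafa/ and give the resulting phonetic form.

/ɡ/ (word-initial): no rule targets it → [ɡ].
/u/ meets the environment for rule 3 (in an unstressed syllable) → [ə].
/p/ stays [p].
/ʃ/ (between /p/ and /e/): rule 2 targets it, but not between two vowels → unchanged [ʃ].
/e/ meets the environment for rule 3 (in an unstressed syllable) → [ə].
/x/ (between /e/ and /w/): no rule targets it → [x].
/w/ — not in any rule's target class → [w].
/a/ meets the environment for rule 3 (in an unstressed syllable) → [ə].
/b/ (between /a/ and /w/): no rule targets it → [b].
/w/ stays [w].
/a/ (between /w/ and /f/) is in the target of rule 3 but the environment (in an unstressed syllable) is not met → [a].
Rule 2 applies to /f/ (between /a/ and /a/: between two vowels) → [v].
/a/ meets the environment for rule 3 (in an unstressed syllable) → [ə].

[ɡəpʃəxwəbˈwavə]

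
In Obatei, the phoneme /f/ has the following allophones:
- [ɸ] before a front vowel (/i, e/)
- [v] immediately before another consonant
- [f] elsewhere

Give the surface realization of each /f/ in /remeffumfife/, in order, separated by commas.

[v], [f], [ɸ], [ɸ]

Occurrence 1 (position 5): immediately before another consonant → [v].
Occurrence 2 (position 6): no conditioning environment matches → elsewhere allophone [f].
Occurrence 3 (position 9): before a front vowel (/i, e/) → [ɸ].
Occurrence 4 (position 11): before a front vowel (/i, e/) → [ɸ].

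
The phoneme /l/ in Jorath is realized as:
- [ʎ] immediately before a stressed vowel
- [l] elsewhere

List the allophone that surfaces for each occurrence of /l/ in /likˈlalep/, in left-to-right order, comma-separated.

[l], [ʎ], [l]

Occurrence 1 (position 1): no conditioning environment matches → elsewhere allophone [l].
Occurrence 2 (position 4): immediately before a stressed vowel → [ʎ].
Occurrence 3 (position 6): no conditioning environment matches → elsewhere allophone [l].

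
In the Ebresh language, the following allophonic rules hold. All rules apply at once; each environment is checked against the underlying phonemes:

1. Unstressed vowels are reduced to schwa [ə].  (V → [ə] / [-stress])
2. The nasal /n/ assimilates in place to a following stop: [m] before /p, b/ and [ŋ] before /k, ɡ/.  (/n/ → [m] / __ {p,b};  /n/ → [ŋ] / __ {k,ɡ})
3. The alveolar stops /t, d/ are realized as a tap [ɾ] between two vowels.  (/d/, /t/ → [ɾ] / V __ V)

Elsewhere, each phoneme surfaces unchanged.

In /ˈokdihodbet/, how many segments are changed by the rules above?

Segments that undergo a rule: /i/ → [ə] (rule 1); /o/ → [ə] (rule 1); /e/ → [ə] (rule 1).
All other segments surface unchanged.

3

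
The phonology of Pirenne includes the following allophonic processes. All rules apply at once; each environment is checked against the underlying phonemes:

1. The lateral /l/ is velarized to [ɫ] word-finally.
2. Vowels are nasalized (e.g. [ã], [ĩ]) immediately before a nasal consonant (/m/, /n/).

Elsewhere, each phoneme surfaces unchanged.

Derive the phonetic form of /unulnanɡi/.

/u/ meets the environment for rule 2 (before a nasal consonant) → [ũ].
/u/ (between /n/ and /l/) is in the target of rule 2 but the environment (before a nasal consonant) is not met → [u].
/l/ — between /u/ and /n/; rule 1 does not apply here → [l].
/a/ — between /n/ and /n/, before a nasal consonant — surfaces as [ã] (rule 2).
/i/ (word-final) is in the target of rule 2 but the environment (before a nasal consonant) is not met → [i].

[ũnulnãnɡi]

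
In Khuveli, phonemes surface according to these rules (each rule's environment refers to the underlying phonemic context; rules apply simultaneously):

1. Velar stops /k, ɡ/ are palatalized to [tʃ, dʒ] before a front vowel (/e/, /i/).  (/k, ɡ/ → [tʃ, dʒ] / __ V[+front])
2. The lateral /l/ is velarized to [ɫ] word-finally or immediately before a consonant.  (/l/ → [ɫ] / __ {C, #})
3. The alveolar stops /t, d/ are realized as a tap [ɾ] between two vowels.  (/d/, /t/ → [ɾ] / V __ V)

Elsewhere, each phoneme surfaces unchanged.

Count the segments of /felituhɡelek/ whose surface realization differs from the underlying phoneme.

2

Segments that undergo a rule: /t/ → [ɾ] (rule 3); /ɡ/ → [dʒ] (rule 1).
All other segments surface unchanged.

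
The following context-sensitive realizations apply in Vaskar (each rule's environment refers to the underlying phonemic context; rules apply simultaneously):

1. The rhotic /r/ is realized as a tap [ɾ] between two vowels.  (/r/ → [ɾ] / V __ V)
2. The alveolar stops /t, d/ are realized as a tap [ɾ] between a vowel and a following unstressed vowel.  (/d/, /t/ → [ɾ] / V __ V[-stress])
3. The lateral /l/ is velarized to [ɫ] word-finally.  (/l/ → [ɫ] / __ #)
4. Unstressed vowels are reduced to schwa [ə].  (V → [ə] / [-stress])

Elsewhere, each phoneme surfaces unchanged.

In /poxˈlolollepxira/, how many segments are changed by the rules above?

6

Segments that undergo a rule: /o/ → [ə] (rule 4); /o/ → [ə] (rule 4); /e/ → [ə] (rule 4); /i/ → [ə] (rule 4); /r/ → [ɾ] (rule 1); /a/ → [ə] (rule 4).
All other segments surface unchanged.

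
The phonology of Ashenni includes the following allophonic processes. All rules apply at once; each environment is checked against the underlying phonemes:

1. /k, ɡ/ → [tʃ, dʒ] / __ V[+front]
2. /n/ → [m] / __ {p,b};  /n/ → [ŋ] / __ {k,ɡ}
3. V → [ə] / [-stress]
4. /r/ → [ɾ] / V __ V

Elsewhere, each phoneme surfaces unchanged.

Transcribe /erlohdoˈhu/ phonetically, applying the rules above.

/e/ — word-initial, in an unstressed syllable — surfaces as [ə] (rule 3).
/r/ (between /e/ and /l/): rule 4 targets it, but not between two vowels → unchanged [r].
/l/ (between /r/ and /o/): no rule targets it → [l].
Rule 3 applies to /o/ (between /l/ and /h/: in an unstressed syllable) → [ə].
/h/ (between /o/ and /d/) is unaffected → [h].
/d/ (between /h/ and /o/): no rule targets it → [d].
/o/ meets the environment for rule 3 (in an unstressed syllable) → [ə].
/h/ (between /o/ and /u/): no rule targets it → [h].
/u/ (word-final): rule 3 targets it, but not in an unstressed syllable → unchanged [u].

[ərləhdəˈhu]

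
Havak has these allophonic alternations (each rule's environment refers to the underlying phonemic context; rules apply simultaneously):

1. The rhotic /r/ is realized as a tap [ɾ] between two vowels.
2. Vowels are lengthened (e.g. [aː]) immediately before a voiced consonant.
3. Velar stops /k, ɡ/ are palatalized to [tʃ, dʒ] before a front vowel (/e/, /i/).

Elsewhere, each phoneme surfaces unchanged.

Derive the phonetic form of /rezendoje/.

/r/ (word-initial) is in the target of rule 1 but the environment (between two vowels) is not met → [r].
/e/ — between /r/ and /z/, before a voiced consonant — surfaces as [eː] (rule 2).
Rule 2 applies to /e/ (between /z/ and /n/: before a voiced consonant) → [eː].
/o/ meets the environment for rule 2 (before a voiced consonant) → [oː].
/e/ (word-final): rule 2 targets it, but not before a voiced consonant → unchanged [e].

[reːzeːndoːje]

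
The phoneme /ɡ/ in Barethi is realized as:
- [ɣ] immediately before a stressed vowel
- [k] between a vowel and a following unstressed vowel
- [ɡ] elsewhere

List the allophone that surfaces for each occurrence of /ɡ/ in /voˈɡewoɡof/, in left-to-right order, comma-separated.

Occurrence 1 (position 3): immediately before a stressed vowel → [ɣ].
Occurrence 2 (position 7): between a vowel and a following unstressed vowel → [k].

[ɣ], [k]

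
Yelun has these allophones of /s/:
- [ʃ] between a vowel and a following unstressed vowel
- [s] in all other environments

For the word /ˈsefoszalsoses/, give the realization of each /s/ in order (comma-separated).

[s], [s], [s], [ʃ], [s]

Occurrence 1 (position 1): no conditioning environment matches → elsewhere allophone [s].
Occurrence 2 (position 5): no conditioning environment matches → elsewhere allophone [s].
Occurrence 3 (position 9): no conditioning environment matches → elsewhere allophone [s].
Occurrence 4 (position 11): between a vowel and a following unstressed vowel → [ʃ].
Occurrence 5 (position 13): no conditioning environment matches → elsewhere allophone [s].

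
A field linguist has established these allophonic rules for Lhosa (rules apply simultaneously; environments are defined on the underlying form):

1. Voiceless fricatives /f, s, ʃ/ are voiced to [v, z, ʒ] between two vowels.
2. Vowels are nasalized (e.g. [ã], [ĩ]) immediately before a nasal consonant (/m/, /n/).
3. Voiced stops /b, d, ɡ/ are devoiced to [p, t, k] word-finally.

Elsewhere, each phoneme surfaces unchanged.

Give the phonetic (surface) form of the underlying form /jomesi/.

[jõmezi]

/j/ (word-initial) is unaffected → [j].
Rule 2 applies to /o/ (between /j/ and /m/: before a nasal consonant) → [õ].
/m/ (between /o/ and /e/) is unaffected → [m].
/e/ — between /m/ and /s/; rule 2 does not apply here → [e].
Rule 1 applies to /s/ (between /e/ and /i/: between two vowels) → [z].
/i/ — word-final; rule 2 does not apply here → [i].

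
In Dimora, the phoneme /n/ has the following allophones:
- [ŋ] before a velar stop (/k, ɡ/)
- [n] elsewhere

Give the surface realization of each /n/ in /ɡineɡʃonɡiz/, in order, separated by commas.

[n], [ŋ]

Occurrence 1 (position 3): no conditioning environment matches → elsewhere allophone [n].
Occurrence 2 (position 8): before a velar stop → [ŋ].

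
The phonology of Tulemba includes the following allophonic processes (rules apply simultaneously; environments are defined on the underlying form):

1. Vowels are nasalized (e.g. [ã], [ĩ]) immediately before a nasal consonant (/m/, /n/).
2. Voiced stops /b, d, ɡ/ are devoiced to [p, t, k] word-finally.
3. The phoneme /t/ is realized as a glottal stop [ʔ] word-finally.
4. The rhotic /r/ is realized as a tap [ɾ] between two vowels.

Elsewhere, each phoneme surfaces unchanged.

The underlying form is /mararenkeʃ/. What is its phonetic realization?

/m/ — not in any rule's target class → [m].
/a/ (between /m/ and /r/): rule 1 targets it, but not before a nasal consonant → unchanged [a].
Rule 4 applies to /r/ (between /a/ and /a/: between two vowels) → [ɾ].
/a/ (between /r/ and /r/) fails the environment for rule 1, so it stays [a].
/r/ meets the environment for rule 4 (between two vowels) → [ɾ].
/e/ meets the environment for rule 1 (before a nasal consonant) → [ẽ].
/n/ (between /e/ and /k/) is unaffected → [n].
/k/ (between /n/ and /e/): no rule targets it → [k].
/e/ (between /k/ and /ʃ/) is in the target of rule 1 but the environment (before a nasal consonant) is not met → [e].
/ʃ/ (word-final): no rule targets it → [ʃ].

[maɾaɾẽnkeʃ]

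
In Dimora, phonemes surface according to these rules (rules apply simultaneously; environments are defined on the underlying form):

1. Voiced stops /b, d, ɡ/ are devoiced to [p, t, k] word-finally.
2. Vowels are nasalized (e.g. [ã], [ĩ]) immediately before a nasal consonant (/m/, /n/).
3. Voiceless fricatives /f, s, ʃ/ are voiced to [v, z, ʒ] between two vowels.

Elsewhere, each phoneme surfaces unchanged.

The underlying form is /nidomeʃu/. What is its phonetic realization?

/n/ (word-initial): no rule targets it → [n].
/i/ (between /n/ and /d/) fails the environment for rule 2, so it stays [i].
/d/ (between /i/ and /o/) fails the environment for rule 1, so it stays [d].
/o/ (between /d/ and /m/) occurs before a nasal consonant → [õ] by rule 2.
/m/ stays [m].
/e/ — between /m/ and /ʃ/; rule 2 does not apply here → [e].
/ʃ/ meets the environment for rule 3 (between two vowels) → [ʒ].
/u/ — word-final; rule 2 does not apply here → [u].

[nidõmeʒu]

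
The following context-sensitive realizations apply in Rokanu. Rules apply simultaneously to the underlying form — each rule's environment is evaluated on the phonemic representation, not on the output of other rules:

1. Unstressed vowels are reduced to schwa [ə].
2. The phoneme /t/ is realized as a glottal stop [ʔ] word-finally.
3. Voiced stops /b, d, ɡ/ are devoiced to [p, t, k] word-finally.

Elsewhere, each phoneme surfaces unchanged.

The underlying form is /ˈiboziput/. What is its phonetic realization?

/i/ — word-initial; rule 1 does not apply here → [i].
/b/ (between /i/ and /o/) fails the environment for rule 3, so it stays [b].
/o/ (between /b/ and /z/): in an unstressed syllable, so rule 1 applies → [ə].
/z/ — not in any rule's target class → [z].
/i/ (between /z/ and /p/): in an unstressed syllable, so rule 1 applies → [ə].
/p/ (between /i/ and /u/): no rule targets it → [p].
/u/ (between /p/ and /t/) occurs in an unstressed syllable → [ə] by rule 1.
Rule 2 applies to /t/ (word-final: word-finally) → [ʔ].

[ˈibəzəpəʔ]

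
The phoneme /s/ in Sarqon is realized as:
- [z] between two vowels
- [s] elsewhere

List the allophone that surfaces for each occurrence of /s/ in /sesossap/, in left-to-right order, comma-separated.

[s], [z], [s], [s]

Occurrence 1 (position 1): no conditioning environment matches → elsewhere allophone [s].
Occurrence 2 (position 3): between two vowels → [z].
Occurrence 3 (position 5): no conditioning environment matches → elsewhere allophone [s].
Occurrence 4 (position 6): no conditioning environment matches → elsewhere allophone [s].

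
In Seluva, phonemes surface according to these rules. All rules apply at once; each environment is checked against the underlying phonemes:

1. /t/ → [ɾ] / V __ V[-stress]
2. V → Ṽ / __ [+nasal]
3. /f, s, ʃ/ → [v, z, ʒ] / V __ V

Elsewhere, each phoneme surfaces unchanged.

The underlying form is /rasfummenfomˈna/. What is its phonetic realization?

[rasfũmmẽnfõmˈna]

/a/ — between /r/ and /s/; rule 2 does not apply here → [a].
/s/ (between /a/ and /f/): rule 3 targets it, but not between two vowels → unchanged [s].
/f/ (between /s/ and /u/) is in the target of rule 3 but the environment (between two vowels) is not met → [f].
/u/ (between /f/ and /m/): before a nasal consonant, so rule 2 applies → [ũ].
Rule 2 applies to /e/ (between /m/ and /n/: before a nasal consonant) → [ẽ].
/f/ (between /n/ and /o/) fails the environment for rule 3, so it stays [f].
/o/ (between /f/ and /m/) occurs before a nasal consonant → [õ] by rule 2.
/a/ — word-final; rule 2 does not apply here → [a].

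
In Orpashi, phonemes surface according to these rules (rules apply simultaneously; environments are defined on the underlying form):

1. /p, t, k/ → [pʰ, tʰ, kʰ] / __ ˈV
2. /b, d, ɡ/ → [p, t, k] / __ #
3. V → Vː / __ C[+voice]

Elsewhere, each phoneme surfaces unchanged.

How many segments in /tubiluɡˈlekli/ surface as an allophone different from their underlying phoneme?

Segments that undergo a rule: /u/ → [uː] (rule 3); /i/ → [iː] (rule 3); /u/ → [uː] (rule 3).
All other segments surface unchanged.

3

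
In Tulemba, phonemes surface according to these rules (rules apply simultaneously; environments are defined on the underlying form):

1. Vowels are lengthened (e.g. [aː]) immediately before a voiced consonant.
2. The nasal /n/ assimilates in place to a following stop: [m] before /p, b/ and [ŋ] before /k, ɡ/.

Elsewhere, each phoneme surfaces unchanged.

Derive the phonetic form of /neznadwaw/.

[neːznaːdwaːw]

/n/ (word-initial): rule 2 targets it, but not before a labial or velar stop → unchanged [n].
/e/ meets the environment for rule 1 (before a voiced consonant) → [eː].
/z/ stays [z].
/n/ — between /z/ and /a/; rule 2 does not apply here → [n].
/a/ — between /n/ and /d/, before a voiced consonant — surfaces as [aː] (rule 1).
/d/ — not in any rule's target class → [d].
/w/ — not in any rule's target class → [w].
/a/ (between /w/ and /w/) occurs before a voiced consonant → [aː] by rule 1.
/w/ (word-final) is unaffected → [w].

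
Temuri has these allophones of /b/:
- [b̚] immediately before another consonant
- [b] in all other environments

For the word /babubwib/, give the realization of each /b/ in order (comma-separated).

Occurrence 1 (position 1): no conditioning environment matches → elsewhere allophone [b].
Occurrence 2 (position 3): no conditioning environment matches → elsewhere allophone [b].
Occurrence 3 (position 5): immediately before another consonant → [b̚].
Occurrence 4 (position 8): no conditioning environment matches → elsewhere allophone [b].

[b], [b], [b̚], [b]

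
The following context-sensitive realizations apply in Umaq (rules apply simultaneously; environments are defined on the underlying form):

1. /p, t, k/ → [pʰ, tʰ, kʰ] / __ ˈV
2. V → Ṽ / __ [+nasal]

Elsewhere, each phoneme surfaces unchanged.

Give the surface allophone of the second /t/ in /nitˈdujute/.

/t/ (between /u/ and /e/) is in the target of rule 1 but the environment (immediately before a stressed vowel) is not met → [t].

[t]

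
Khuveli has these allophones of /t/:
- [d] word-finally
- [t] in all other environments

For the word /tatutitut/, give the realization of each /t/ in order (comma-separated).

Occurrence 1 (position 1): no conditioning environment matches → elsewhere allophone [t].
Occurrence 2 (position 3): no conditioning environment matches → elsewhere allophone [t].
Occurrence 3 (position 5): no conditioning environment matches → elsewhere allophone [t].
Occurrence 4 (position 7): no conditioning environment matches → elsewhere allophone [t].
Occurrence 5 (position 9): word-finally → [d].

[t], [t], [t], [t], [d]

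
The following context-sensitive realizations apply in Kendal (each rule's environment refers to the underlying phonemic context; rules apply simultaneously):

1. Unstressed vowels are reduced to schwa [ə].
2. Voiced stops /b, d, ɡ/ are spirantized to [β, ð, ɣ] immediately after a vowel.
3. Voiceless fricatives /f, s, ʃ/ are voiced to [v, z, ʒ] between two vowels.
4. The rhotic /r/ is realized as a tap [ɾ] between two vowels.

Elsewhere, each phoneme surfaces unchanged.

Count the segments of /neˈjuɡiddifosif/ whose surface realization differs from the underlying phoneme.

9

Segments that undergo a rule: /e/ → [ə] (rule 1); /ɡ/ → [ɣ] (rule 2); /i/ → [ə] (rule 1); /d/ → [ð] (rule 2); /i/ → [ə] (rule 1); /f/ → [v] (rule 3); /o/ → [ə] (rule 1); /s/ → [z] (rule 3); /i/ → [ə] (rule 1).
All other segments surface unchanged.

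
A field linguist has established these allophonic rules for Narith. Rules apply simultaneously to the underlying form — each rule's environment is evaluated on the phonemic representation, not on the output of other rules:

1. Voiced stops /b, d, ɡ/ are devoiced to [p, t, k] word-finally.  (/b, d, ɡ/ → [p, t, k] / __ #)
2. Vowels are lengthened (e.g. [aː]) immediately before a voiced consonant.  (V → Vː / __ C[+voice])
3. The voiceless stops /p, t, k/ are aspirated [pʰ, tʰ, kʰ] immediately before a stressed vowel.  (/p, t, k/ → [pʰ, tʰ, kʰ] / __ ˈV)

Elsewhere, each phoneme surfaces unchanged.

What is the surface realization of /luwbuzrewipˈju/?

[luːwbuːzreːwipˈju]

/u/ (between /l/ and /w/): before a voiced consonant, so rule 2 applies → [uː].
/b/ (between /w/ and /u/) fails the environment for rule 1, so it stays [b].
/u/ meets the environment for rule 2 (before a voiced consonant) → [uː].
/e/ (between /r/ and /w/): before a voiced consonant, so rule 2 applies → [eː].
/i/ (between /w/ and /p/) fails the environment for rule 2, so it stays [i].
/p/ (between /i/ and /j/): rule 3 targets it, but not immediately before a stressed vowel → unchanged [p].
/u/ (word-final): rule 2 targets it, but not before a voiced consonant → unchanged [u].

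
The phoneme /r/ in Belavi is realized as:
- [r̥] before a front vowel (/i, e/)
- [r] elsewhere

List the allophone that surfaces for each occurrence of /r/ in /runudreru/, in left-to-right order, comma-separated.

Occurrence 1 (position 1): no conditioning environment matches → elsewhere allophone [r].
Occurrence 2 (position 6): before a front vowel (/i, e/) → [r̥].
Occurrence 3 (position 8): no conditioning environment matches → elsewhere allophone [r].

[r], [r̥], [r]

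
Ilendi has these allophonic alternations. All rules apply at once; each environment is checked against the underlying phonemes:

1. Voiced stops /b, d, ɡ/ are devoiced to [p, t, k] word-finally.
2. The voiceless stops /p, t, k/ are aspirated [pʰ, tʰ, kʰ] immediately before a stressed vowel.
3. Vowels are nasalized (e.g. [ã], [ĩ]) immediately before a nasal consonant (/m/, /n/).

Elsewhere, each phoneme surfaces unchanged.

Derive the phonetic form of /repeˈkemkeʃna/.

/r/ (word-initial): no rule targets it → [r].
/e/ (between /r/ and /p/): rule 3 targets it, but not before a nasal consonant → unchanged [e].
/p/ — between /e/ and /e/; rule 2 does not apply here → [p].
/e/ — between /p/ and /k/; rule 3 does not apply here → [e].
/k/ — between /e/ and /e/, immediately before a stressed vowel — surfaces as [kʰ] (rule 2).
/e/ — between /k/ and /m/, before a nasal consonant — surfaces as [ẽ] (rule 3).
/m/ (between /e/ and /k/) is unaffected → [m].
/k/ (between /m/ and /e/) is in the target of rule 2 but the environment (immediately before a stressed vowel) is not met → [k].
/e/ (between /k/ and /ʃ/) fails the environment for rule 3, so it stays [e].
/ʃ/ — not in any rule's target class → [ʃ].
/n/ (between /ʃ/ and /a/) is unaffected → [n].
/a/ — word-final; rule 3 does not apply here → [a].

[repeˈkʰẽmkeʃna]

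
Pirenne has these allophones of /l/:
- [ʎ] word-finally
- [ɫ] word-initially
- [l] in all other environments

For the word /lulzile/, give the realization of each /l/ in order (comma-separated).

Occurrence 1 (position 1): word-initially → [ɫ].
Occurrence 2 (position 3): no conditioning environment matches → elsewhere allophone [l].
Occurrence 3 (position 6): no conditioning environment matches → elsewhere allophone [l].

[ɫ], [l], [l]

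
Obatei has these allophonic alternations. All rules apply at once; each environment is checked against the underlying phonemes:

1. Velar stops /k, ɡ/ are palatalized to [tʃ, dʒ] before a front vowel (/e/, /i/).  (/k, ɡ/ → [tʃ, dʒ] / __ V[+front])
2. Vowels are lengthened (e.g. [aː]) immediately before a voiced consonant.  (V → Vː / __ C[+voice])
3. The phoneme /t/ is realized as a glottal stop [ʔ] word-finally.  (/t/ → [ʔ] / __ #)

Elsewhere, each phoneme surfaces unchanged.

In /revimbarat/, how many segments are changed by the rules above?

4

Segments that undergo a rule: /e/ → [eː] (rule 2); /i/ → [iː] (rule 2); /a/ → [aː] (rule 2); /t/ → [ʔ] (rule 3).
All other segments surface unchanged.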